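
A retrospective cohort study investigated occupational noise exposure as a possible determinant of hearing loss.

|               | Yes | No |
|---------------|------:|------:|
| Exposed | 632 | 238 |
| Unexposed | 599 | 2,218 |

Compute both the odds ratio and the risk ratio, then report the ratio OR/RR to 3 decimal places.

2.878

Cells: a = 632, b = 238, c = 599, d = 2218.
OR = (632·2218)/(238·599) = 1401776/142562 = 9.83275
Risk in exposed = 632/870 = 0.72644; risk in unexposed = 599/2817 = 0.21264; RR = 3.41631
OR/RR = 9.83275 / 3.41631 = 2.87817
The outcome is not rare, so the OR lies further from 1 than the RR.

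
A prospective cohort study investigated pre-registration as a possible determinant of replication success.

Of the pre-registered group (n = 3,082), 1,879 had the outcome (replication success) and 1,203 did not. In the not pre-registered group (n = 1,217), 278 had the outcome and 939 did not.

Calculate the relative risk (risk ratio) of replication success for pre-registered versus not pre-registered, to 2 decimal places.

2.67

From the description: a = 1879, b = 1203, c = 278, d = 939.
Risk in exposed = 1879/3082 = 0.60967; risk in unexposed = 278/1217 = 0.22843.
RR = 0.60967 / 0.22843 = 2.66895
The risk among the exposed is 2.67 times that among the unexposed.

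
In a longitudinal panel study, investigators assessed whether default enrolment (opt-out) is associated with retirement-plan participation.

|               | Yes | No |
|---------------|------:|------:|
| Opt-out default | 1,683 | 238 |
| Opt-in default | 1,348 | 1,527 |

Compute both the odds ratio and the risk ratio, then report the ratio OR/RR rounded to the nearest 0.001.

4.287

Cells: a = 1683, b = 238, c = 1348, d = 1527.
OR = (1683·1527)/(238·1348) = 2569941/320824 = 8.01044
Risk in exposed = 1683/1921 = 0.87611; risk in unexposed = 1348/2875 = 0.46887; RR = 1.86855
OR/RR = 8.01044 / 1.86855 = 4.28698
The outcome is not rare, so the OR lies further from 1 than the RR.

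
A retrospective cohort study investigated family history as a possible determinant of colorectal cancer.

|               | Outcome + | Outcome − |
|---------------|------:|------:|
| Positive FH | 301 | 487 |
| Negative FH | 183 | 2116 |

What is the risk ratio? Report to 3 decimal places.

4.799

Cells: a = 301, b = 487, c = 183, d = 2116.
Risk in exposed = 301/788 = 0.38198; risk in unexposed = 183/2299 = 0.07960.
RR = 0.38198 / 0.07960 = 4.79875
The risk among the exposed is 4.80 times that among the unexposed.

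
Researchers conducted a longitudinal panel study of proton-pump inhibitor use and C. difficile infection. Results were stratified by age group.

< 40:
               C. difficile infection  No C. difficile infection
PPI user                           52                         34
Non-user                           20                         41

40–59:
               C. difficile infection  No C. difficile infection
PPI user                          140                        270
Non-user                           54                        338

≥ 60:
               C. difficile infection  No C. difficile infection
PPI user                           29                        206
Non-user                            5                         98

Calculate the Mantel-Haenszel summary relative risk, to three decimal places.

2.310

RR_MH = Σ(aᵢ·n₀ᵢ/nᵢ) / Σ(cᵢ·n₁ᵢ/nᵢ), with n₁ᵢ = aᵢ+bᵢ (exposed), n₀ᵢ = cᵢ+dᵢ (unexposed), nᵢ = n₁ᵢ+n₀ᵢ.
Stratum 1 (< 40): n₁ = 86, n₀ = 61, n = 147; a·n₀/n = 52·61/147 = 21.5782; c·n₁/n = 20·86/147 = 11.7007
Stratum 2 (40–59): n₁ = 410, n₀ = 392, n = 802; a·n₀/n = 140·392/802 = 68.4289; c·n₁/n = 54·410/802 = 27.6060
Stratum 3 (≥ 60): n₁ = 235, n₀ = 103, n = 338; a·n₀/n = 29·103/338 = 8.8373; c·n₁/n = 5·235/338 = 3.4763
RR_MH = (21.5782 + 68.4289 + 8.8373) / (11.7007 + 27.6060 + 3.4763) = 98.8444 / 42.7830 = 2.31037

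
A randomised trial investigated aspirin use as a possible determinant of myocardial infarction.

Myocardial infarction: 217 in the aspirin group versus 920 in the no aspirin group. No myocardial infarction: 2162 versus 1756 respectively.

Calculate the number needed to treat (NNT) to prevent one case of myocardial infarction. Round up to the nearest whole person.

Risk in treated group = 217/2379 = 0.09121; risk in control = 920/2676 = 0.34380.
Absolute risk reduction = 0.34380 − 0.09121 = 0.25258
NNT = 1 / ARR = 1 / 0.25258 = 3.959 → round up → 4

4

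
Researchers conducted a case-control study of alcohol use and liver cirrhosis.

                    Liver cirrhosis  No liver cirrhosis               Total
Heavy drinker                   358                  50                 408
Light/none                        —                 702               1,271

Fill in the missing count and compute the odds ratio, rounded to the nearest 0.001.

The missing cell is in the unexposed row: 1271 − 702 = 569.
So a = 358, b = 50, c = 569, d = 702.
OR = (a·d)/(b·c) = (358 × 702) / (50 × 569) = 251316 / 28450 = 8.83360

8.834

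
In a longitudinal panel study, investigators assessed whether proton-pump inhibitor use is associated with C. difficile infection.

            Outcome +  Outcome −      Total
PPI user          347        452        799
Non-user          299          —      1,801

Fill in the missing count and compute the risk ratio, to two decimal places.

The missing cell is in the unexposed row: 1801 − 299 = 1502.
So a = 347, b = 452, c = 299, d = 1502.
RR = [a/(a+b)] / [c/(c+d)] = (347/799) / (299/1801) = 0.43429/0.16602 = 2.61592

2.62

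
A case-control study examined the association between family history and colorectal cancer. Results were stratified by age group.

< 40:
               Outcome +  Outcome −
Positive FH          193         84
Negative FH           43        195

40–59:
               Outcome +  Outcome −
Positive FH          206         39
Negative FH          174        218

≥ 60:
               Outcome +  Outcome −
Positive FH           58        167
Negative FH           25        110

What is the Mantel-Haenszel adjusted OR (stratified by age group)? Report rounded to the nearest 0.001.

OR_MH = Σ(aᵢdᵢ/nᵢ) / Σ(bᵢcᵢ/nᵢ), where nᵢ is the stratum total.
Stratum 1 (< 40): n = 515; a·d/n = 193·195/515 = 73.0777; b·c/n = 84·43/515 = 7.0136
Stratum 2 (40–59): n = 637; a·d/n = 206·218/637 = 70.4992; b·c/n = 39·174/637 = 10.6531
Stratum 3 (≥ 60): n = 360; a·d/n = 58·110/360 = 17.7222; b·c/n = 167·25/360 = 11.5972
OR_MH = (73.0777 + 70.4992 + 17.7222) / (7.0136 + 10.6531 + 11.5972) = 161.2991 / 29.2639 = 5.51188

5.512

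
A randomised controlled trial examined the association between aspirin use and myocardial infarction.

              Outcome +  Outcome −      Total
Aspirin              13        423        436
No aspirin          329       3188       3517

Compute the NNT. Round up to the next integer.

Risk in treated group = 13/436 = 0.02982; risk in control = 329/3517 = 0.09355.
Absolute risk reduction = 0.09355 − 0.02982 = 0.06373
NNT = 1 / ARR = 1 / 0.06373 = 15.691 → round up → 16

16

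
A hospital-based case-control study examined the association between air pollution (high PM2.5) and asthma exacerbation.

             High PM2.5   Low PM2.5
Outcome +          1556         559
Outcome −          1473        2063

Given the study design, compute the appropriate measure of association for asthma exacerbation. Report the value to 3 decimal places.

Reading the table with exposure as columns: a = 1556 (High PM2.5, case), b = 1473 (High PM2.5, non-case), c = 559 (Low PM2.5, case), d = 2063.
This is a hospital-based case-control study: participants were sampled on outcome status, so risks in the source population cannot be estimated directly — relative risk is not valid here. The odds ratio is the appropriate measure.
OR = (a·d)/(b·c) = (1556 × 2063) / (1473 × 559) = 3210028 / 823407 = 3.89847

3.898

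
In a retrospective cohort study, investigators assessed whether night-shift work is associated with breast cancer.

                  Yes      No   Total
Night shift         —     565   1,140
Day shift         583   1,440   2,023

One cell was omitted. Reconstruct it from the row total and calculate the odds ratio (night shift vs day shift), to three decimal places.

The missing cell is in the exposed row: 1140 − 565 = 575.
So a = 575, b = 565, c = 583, d = 1440.
OR = (a·d)/(b·c) = (575 × 1440) / (565 × 583) = 828000 / 329395 = 2.51370

2.514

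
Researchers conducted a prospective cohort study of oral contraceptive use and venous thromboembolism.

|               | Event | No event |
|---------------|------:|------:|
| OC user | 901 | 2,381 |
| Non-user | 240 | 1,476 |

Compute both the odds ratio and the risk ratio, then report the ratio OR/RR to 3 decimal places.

Cells: a = 901, b = 2381, c = 240, d = 1476.
OR = (901·1476)/(2381·240) = 1329876/571440 = 2.32724
Risk in exposed = 901/3282 = 0.27453; risk in unexposed = 240/1716 = 0.13986; RR = 1.96287
OR/RR = 2.32724 / 1.96287 = 1.18563
The outcome is not rare, so the OR lies further from 1 than the RR.

1.186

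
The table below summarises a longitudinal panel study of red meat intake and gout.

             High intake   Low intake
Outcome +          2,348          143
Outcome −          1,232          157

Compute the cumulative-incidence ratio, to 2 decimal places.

1.38

Reading the table with exposure as columns: a = 2348 (High intake, case), b = 1232 (High intake, non-case), c = 143 (Low intake, case), d = 157.
Risk in exposed = 2348/3580 = 0.65587; risk in unexposed = 143/300 = 0.47667.
RR = 0.65587 / 0.47667 = 1.37594
The risk among the exposed is 1.38 times that among the unexposed.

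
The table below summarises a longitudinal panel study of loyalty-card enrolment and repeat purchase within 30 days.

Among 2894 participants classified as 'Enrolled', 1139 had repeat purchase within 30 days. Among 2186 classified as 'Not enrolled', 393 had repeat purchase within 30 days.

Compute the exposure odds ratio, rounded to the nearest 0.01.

2.96

From the description: a = 1139, b = 1755, c = 393, d = 1793.
OR = (a·d)/(b·c) = (1139 × 1793) / (1755 × 393) = 2042227 / 689715 = 2.96097
The odds of repeat purchase within 30 days are about 2.96 times as high in the enrolled group.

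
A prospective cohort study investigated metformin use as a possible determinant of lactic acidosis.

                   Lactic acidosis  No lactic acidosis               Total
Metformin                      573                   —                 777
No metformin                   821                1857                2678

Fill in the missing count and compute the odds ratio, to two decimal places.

6.35

The missing cell is in the exposed row: 777 − 573 = 204.
So a = 573, b = 204, c = 821, d = 1857.
OR = (a·d)/(b·c) = (573 × 1857) / (204 × 821) = 1064061 / 167484 = 6.35321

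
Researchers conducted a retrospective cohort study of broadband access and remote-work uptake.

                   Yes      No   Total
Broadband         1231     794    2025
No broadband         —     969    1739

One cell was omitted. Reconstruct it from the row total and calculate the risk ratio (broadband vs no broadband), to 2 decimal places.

The missing cell is in the unexposed row: 1739 − 969 = 770.
So a = 1231, b = 794, c = 770, d = 969.
RR = [a/(a+b)] / [c/(c+d)] = (1231/2025) / (770/1739) = 0.60790/0.44278 = 1.37291

1.37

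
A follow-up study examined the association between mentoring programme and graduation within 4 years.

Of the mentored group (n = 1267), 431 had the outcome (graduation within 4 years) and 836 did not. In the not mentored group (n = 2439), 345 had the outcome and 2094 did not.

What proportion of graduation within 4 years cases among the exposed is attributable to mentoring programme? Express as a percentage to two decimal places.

58.42

From the description: a = 431, b = 836, c = 345, d = 2094.
Risk in exposed = 431/1267 = 0.34017; risk in unexposed = 345/2439 = 0.14145.
RR = 0.34017/0.14145 = 2.40488
AR% = (RR − 1)/RR × 100 = (2.40488 − 1)/2.40488 × 100 = 58.4179%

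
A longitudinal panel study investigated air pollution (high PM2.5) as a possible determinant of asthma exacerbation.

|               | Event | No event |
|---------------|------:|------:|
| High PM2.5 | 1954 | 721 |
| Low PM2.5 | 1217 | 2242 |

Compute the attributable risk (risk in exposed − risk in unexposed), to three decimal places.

Cells: a = 1954, b = 721, c = 1217, d = 2242.
Risk in exposed = 1954/2675 = 0.730467; risk in unexposed = 1217/3459 = 0.351836.
Risk difference = 0.730467 − 0.351836 = 0.378631

0.379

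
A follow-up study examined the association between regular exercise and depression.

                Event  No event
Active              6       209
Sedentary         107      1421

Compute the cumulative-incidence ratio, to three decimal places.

Cells: a = 6, b = 209, c = 107, d = 1421.
Risk in exposed = 6/215 = 0.02791; risk in unexposed = 107/1528 = 0.07003.
RR = 0.02791 / 0.07003 = 0.39852
The risk is 60% lower among the exposed than among the unexposed.

0.399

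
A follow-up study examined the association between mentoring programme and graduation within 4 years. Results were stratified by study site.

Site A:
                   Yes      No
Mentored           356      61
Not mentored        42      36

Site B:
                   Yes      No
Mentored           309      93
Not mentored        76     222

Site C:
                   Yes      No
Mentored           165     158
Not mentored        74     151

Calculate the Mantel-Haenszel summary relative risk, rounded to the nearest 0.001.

2.082

RR_MH = Σ(aᵢ·n₀ᵢ/nᵢ) / Σ(cᵢ·n₁ᵢ/nᵢ), with n₁ᵢ = aᵢ+bᵢ (exposed), n₀ᵢ = cᵢ+dᵢ (unexposed), nᵢ = n₁ᵢ+n₀ᵢ.
Stratum 1 (Site A): n₁ = 417, n₀ = 78, n = 495; a·n₀/n = 356·78/495 = 56.0970; c·n₁/n = 42·417/495 = 35.3818
Stratum 2 (Site B): n₁ = 402, n₀ = 298, n = 700; a·n₀/n = 309·298/700 = 131.5457; c·n₁/n = 76·402/700 = 43.6457
Stratum 3 (Site C): n₁ = 323, n₀ = 225, n = 548; a·n₀/n = 165·225/548 = 67.7464; c·n₁/n = 74·323/548 = 43.6168
RR_MH = (56.0970 + 131.5457 + 67.7464) / (35.3818 + 43.6457 + 43.6168) = 255.3890 / 122.6443 = 2.08236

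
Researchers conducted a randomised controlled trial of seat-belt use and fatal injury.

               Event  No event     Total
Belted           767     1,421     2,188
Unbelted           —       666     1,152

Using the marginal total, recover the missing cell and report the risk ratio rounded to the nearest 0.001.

The missing cell is in the unexposed row: 1152 − 666 = 486.
So a = 767, b = 1421, c = 486, d = 666.
RR = [a/(a+b)] / [c/(c+d)] = (767/2188) / (486/1152) = 0.35055/0.42188 = 0.83093

0.831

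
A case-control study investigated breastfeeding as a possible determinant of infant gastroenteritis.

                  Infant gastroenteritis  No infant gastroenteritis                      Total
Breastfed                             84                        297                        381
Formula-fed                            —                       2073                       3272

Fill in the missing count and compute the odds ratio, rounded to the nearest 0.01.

The missing cell is in the unexposed row: 3272 − 2073 = 1199.
So a = 84, b = 297, c = 1199, d = 2073.
OR = (a·d)/(b·c) = (84 × 2073) / (297 × 1199) = 174132 / 356103 = 0.48899

0.49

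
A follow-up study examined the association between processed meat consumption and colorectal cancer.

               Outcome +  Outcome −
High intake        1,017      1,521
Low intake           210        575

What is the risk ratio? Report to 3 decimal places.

Cells: a = 1017, b = 1521, c = 210, d = 575.
Risk in exposed = 1017/2538 = 0.40071; risk in unexposed = 210/785 = 0.26752.
RR = 0.40071 / 0.26752 = 1.49789
The risk among the exposed is 1.50 times that among the unexposed.

1.498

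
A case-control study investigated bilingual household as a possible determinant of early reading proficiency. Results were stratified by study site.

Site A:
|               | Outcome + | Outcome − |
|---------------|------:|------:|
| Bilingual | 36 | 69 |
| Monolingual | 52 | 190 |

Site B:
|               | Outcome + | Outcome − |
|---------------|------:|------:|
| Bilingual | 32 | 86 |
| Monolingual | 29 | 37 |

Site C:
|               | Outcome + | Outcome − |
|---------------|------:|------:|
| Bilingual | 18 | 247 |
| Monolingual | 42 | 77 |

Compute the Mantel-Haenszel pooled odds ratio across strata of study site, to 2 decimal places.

OR_MH = Σ(aᵢdᵢ/nᵢ) / Σ(bᵢcᵢ/nᵢ), where nᵢ is the stratum total.
Stratum 1 (Site A): n = 347; a·d/n = 36·190/347 = 19.7118; b·c/n = 69·52/347 = 10.3401
Stratum 2 (Site B): n = 184; a·d/n = 32·37/184 = 6.4348; b·c/n = 86·29/184 = 13.5543
Stratum 3 (Site C): n = 384; a·d/n = 18·77/384 = 3.6094; b·c/n = 247·42/384 = 27.0156
OR_MH = (19.7118 + 6.4348 + 3.6094) / (10.3401 + 13.5543 + 27.0156) = 29.7560 / 50.9100 = 0.58448

0.58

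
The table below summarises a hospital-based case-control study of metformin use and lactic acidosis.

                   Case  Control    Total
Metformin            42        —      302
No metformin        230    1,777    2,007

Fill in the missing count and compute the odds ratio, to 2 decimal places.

1.25

The missing cell is in the exposed row: 302 − 42 = 260.
So a = 42, b = 260, c = 230, d = 1777.
OR = (a·d)/(b·c) = (42 × 1777) / (260 × 230) = 74634 / 59800 = 1.24806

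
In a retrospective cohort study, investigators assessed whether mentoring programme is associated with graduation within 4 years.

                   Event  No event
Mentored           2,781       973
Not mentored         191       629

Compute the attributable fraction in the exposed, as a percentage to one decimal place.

68.6

Cells: a = 2781, b = 973, c = 191, d = 629.
Risk in exposed = 2781/3754 = 0.74081; risk in unexposed = 191/820 = 0.23293.
RR = 0.74081/0.23293 = 3.18044
AR% = (RR − 1)/RR × 100 = (3.18044 − 1)/3.18044 × 100 = 68.5578%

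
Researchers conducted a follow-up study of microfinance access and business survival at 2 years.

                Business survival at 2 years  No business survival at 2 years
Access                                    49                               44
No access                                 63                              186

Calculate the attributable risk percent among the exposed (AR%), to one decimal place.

Cells: a = 49, b = 44, c = 63, d = 186.
Risk in exposed = 49/93 = 0.52688; risk in unexposed = 63/249 = 0.25301.
RR = 0.52688/0.25301 = 2.08244
AR% = (RR − 1)/RR × 100 = (2.08244 − 1)/2.08244 × 100 = 51.9793%

52.0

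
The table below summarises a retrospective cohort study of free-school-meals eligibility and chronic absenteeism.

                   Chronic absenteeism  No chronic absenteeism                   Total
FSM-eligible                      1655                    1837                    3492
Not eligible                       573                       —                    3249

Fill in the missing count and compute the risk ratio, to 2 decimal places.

2.69

The missing cell is in the unexposed row: 3249 − 573 = 2676.
So a = 1655, b = 1837, c = 573, d = 2676.
RR = [a/(a+b)] / [c/(c+d)] = (1655/3492) / (573/3249) = 0.47394/0.17636 = 2.68732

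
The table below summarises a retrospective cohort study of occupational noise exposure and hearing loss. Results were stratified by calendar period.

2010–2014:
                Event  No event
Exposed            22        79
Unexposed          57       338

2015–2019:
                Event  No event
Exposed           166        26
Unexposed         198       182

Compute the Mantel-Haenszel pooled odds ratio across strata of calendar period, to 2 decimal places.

OR_MH = Σ(aᵢdᵢ/nᵢ) / Σ(bᵢcᵢ/nᵢ), where nᵢ is the stratum total.
Stratum 1 (2010–2014): n = 496; a·d/n = 22·338/496 = 14.9919; b·c/n = 79·57/496 = 9.0786
Stratum 2 (2015–2019): n = 572; a·d/n = 166·182/572 = 52.8182; b·c/n = 26·198/572 = 9.0000
OR_MH = (14.9919 + 52.8182) / (9.0786 + 9.0000) = 67.8101 / 18.0786 = 3.75084

3.75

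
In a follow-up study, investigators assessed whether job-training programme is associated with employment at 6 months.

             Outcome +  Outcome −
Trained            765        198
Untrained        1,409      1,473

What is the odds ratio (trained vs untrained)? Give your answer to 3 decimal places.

Cells: a = 765, b = 198, c = 1409, d = 1473.
OR = (a·d)/(b·c) = (765 × 1473) / (198 × 1409) = 1126845 / 278982 = 4.03913
The odds of employment at 6 months are about 4.04 times as high in the trained group.

4.039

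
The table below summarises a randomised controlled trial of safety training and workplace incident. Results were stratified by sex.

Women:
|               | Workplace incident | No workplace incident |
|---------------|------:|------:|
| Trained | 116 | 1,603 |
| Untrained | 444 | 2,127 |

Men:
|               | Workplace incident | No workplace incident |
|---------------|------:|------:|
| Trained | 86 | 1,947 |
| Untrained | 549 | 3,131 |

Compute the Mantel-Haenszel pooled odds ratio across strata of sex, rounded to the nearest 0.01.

OR_MH = Σ(aᵢdᵢ/nᵢ) / Σ(bᵢcᵢ/nᵢ), where nᵢ is the stratum total.
Stratum 1 (Women): n = 4290; a·d/n = 116·2127/4290 = 57.5133; b·c/n = 1603·444/4290 = 165.9049
Stratum 2 (Men): n = 5713; a·d/n = 86·3131/5713 = 47.1322; b·c/n = 1947·549/5713 = 187.1001
OR_MH = (57.5133 + 47.1322) / (165.9049 + 187.1001) = 104.6454 / 353.0050 = 0.29644

0.30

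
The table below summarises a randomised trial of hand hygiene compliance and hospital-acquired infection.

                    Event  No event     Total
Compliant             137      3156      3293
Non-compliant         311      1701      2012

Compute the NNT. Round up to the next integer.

9

Risk in treated group = 137/3293 = 0.04160; risk in control = 311/2012 = 0.15457.
Absolute risk reduction = 0.15457 − 0.04160 = 0.11297
NNT = 1 / ARR = 1 / 0.11297 = 8.852 → round up → 9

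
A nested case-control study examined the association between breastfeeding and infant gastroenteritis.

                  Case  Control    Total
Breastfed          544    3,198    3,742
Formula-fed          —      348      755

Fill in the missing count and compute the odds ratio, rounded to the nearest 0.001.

The missing cell is in the unexposed row: 755 − 348 = 407.
So a = 544, b = 3198, c = 407, d = 348.
OR = (a·d)/(b·c) = (544 × 348) / (3198 × 407) = 189312 / 1301586 = 0.14545

0.145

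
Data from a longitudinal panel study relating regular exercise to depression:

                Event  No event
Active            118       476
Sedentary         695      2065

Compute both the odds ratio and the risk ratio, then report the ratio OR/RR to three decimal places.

0.934

Cells: a = 118, b = 476, c = 695, d = 2065.
OR = (118·2065)/(476·695) = 243670/330820 = 0.73656
Risk in exposed = 118/594 = 0.19865; risk in unexposed = 695/2760 = 0.25181; RR = 0.78890
OR/RR = 0.73656 / 0.78890 = 0.93366
The outcome is not rare, so the OR lies further from 1 than the RR.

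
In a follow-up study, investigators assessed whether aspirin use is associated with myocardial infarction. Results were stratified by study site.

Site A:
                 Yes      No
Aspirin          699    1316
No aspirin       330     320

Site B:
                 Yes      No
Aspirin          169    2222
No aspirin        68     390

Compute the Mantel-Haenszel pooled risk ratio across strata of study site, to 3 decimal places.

0.645

RR_MH = Σ(aᵢ·n₀ᵢ/nᵢ) / Σ(cᵢ·n₁ᵢ/nᵢ), with n₁ᵢ = aᵢ+bᵢ (exposed), n₀ᵢ = cᵢ+dᵢ (unexposed), nᵢ = n₁ᵢ+n₀ᵢ.
Stratum 1 (Site A): n₁ = 2015, n₀ = 650, n = 2665; a·n₀/n = 699·650/2665 = 170.4878; c·n₁/n = 330·2015/2665 = 249.5122
Stratum 2 (Site B): n₁ = 2391, n₀ = 458, n = 2849; a·n₀/n = 169·458/2849 = 27.1681; c·n₁/n = 68·2391/2849 = 57.0684
RR_MH = (170.4878 + 27.1681) / (249.5122 + 57.0684) = 197.6559 / 306.5806 = 0.64471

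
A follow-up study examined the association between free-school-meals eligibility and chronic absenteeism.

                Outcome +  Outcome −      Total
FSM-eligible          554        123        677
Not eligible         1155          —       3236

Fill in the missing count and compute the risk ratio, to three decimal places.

2.293

The missing cell is in the unexposed row: 3236 − 1155 = 2081.
So a = 554, b = 123, c = 1155, d = 2081.
RR = [a/(a+b)] / [c/(c+d)] = (554/677) / (1155/3236) = 0.81832/0.35692 = 2.29270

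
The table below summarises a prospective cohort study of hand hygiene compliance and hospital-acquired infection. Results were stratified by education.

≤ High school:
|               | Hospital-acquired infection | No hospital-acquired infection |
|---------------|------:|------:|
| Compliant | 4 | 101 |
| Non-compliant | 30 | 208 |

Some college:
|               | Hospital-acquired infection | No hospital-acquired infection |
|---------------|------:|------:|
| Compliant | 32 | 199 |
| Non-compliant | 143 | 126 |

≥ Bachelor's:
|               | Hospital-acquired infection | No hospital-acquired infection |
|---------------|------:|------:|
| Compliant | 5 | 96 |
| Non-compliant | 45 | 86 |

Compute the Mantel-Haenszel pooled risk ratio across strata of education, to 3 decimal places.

RR_MH = Σ(aᵢ·n₀ᵢ/nᵢ) / Σ(cᵢ·n₁ᵢ/nᵢ), with n₁ᵢ = aᵢ+bᵢ (exposed), n₀ᵢ = cᵢ+dᵢ (unexposed), nᵢ = n₁ᵢ+n₀ᵢ.
Stratum 1 (≤ High school): n₁ = 105, n₀ = 238, n = 343; a·n₀/n = 4·238/343 = 2.7755; c·n₁/n = 30·105/343 = 9.1837
Stratum 2 (Some college): n₁ = 231, n₀ = 269, n = 500; a·n₀/n = 32·269/500 = 17.2160; c·n₁/n = 143·231/500 = 66.0660
Stratum 3 (≥ Bachelor's): n₁ = 101, n₀ = 131, n = 232; a·n₀/n = 5·131/232 = 2.8233; c·n₁/n = 45·101/232 = 19.5905
RR_MH = (2.7755 + 17.2160 + 2.8233) / (9.1837 + 66.0660 + 19.5905) = 22.8148 / 94.8402 = 0.24056

0.241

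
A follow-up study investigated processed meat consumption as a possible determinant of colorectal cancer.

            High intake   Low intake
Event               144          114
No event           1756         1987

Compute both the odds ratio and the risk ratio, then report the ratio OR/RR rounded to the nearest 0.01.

1.02

Reading the table with exposure as columns: a = 144 (High intake, case), b = 1756 (High intake, non-case), c = 114 (Low intake, case), d = 1987.
OR = (144·1987)/(1756·114) = 286128/200184 = 1.42933
Risk in exposed = 144/1900 = 0.07579; risk in unexposed = 114/2101 = 0.05426; RR = 1.39679
OR/RR = 1.42933 / 1.39679 = 1.02330
The outcome is rare in both groups, so OR ≈ RR (ratio near 1).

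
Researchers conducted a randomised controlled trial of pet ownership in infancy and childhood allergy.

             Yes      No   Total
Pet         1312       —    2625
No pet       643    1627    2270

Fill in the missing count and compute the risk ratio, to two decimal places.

1.76

The missing cell is in the exposed row: 2625 − 1312 = 1313.
So a = 1312, b = 1313, c = 643, d = 1627.
RR = [a/(a+b)] / [c/(c+d)] = (1312/2625) / (643/2270) = 0.49981/0.28326 = 1.76449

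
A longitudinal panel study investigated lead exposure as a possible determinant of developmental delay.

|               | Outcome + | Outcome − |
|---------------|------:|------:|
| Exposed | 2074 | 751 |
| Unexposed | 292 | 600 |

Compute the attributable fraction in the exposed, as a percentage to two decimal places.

55.41

Cells: a = 2074, b = 751, c = 292, d = 600.
Risk in exposed = 2074/2825 = 0.73416; risk in unexposed = 292/892 = 0.32735.
RR = 0.73416/0.32735 = 2.24271
AR% = (RR − 1)/RR × 100 = (2.24271 − 1)/2.24271 × 100 = 55.4110%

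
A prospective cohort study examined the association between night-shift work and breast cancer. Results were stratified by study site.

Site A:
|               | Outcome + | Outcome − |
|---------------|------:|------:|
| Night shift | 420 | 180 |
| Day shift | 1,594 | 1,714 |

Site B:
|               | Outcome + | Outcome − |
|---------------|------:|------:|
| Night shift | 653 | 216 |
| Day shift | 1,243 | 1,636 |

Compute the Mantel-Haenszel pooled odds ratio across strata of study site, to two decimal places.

OR_MH = Σ(aᵢdᵢ/nᵢ) / Σ(bᵢcᵢ/nᵢ), where nᵢ is the stratum total.
Stratum 1 (Site A): n = 3908; a·d/n = 420·1714/3908 = 184.2068; b·c/n = 180·1594/3908 = 73.4186
Stratum 2 (Site B): n = 3748; a·d/n = 653·1636/3748 = 285.0342; b·c/n = 216·1243/3748 = 71.6350
OR_MH = (184.2068 + 285.0342) / (73.4186 + 71.6350) = 469.2409 / 145.0536 = 3.23495

3.23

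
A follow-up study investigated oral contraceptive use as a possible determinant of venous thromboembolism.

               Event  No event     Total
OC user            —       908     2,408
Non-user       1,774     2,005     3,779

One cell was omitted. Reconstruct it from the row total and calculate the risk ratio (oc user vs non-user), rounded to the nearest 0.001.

The missing cell is in the exposed row: 2408 − 908 = 1500.
So a = 1500, b = 908, c = 1774, d = 2005.
RR = [a/(a+b)] / [c/(c+d)] = (1500/2408) / (1774/3779) = 0.62292/0.46944 = 1.32696

1.327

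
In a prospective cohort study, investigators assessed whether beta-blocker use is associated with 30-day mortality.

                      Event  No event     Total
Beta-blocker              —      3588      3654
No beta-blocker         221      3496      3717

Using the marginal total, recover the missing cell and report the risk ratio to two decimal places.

The missing cell is in the exposed row: 3654 − 3588 = 66.
So a = 66, b = 3588, c = 221, d = 3496.
RR = [a/(a+b)] / [c/(c+d)] = (66/3654) / (221/3717) = 0.01806/0.05946 = 0.30379

0.30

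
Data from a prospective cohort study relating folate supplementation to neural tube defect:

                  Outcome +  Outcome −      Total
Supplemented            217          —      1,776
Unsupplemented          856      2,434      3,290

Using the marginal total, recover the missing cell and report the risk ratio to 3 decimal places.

0.470

The missing cell is in the exposed row: 1776 − 217 = 1559.
So a = 217, b = 1559, c = 856, d = 2434.
RR = [a/(a+b)] / [c/(c+d)] = (217/1776) / (856/3290) = 0.12218/0.26018 = 0.46961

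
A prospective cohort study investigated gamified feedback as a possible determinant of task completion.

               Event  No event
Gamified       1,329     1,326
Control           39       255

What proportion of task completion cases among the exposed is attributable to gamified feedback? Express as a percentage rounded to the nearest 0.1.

73.5

Cells: a = 1329, b = 1326, c = 39, d = 255.
Risk in exposed = 1329/2655 = 0.50056; risk in unexposed = 39/294 = 0.13265.
RR = 0.50056/0.13265 = 3.77349
AR% = (RR − 1)/RR × 100 = (3.77349 − 1)/3.77349 × 100 = 73.4993%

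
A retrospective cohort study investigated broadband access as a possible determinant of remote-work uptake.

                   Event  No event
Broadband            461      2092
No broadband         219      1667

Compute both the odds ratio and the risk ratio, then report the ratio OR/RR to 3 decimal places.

Cells: a = 461, b = 2092, c = 219, d = 1667.
OR = (461·1667)/(2092·219) = 768487/458148 = 1.67738
Risk in exposed = 461/2553 = 0.18057; risk in unexposed = 219/1886 = 0.11612; RR = 1.55506
OR/RR = 1.67738 / 1.55506 = 1.07866
The outcome is not rare, so the OR lies further from 1 than the RR.

1.079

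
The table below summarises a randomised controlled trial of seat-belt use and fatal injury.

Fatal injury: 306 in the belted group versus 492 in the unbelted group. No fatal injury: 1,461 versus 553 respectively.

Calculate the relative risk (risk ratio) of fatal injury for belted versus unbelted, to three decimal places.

0.368

From the description: a = 306, b = 1461, c = 492, d = 553.
Risk in exposed = 306/1767 = 0.17317; risk in unexposed = 492/1045 = 0.47081.
RR = 0.17317 / 0.47081 = 0.36782
The risk is 63% lower among the exposed than among the unexposed.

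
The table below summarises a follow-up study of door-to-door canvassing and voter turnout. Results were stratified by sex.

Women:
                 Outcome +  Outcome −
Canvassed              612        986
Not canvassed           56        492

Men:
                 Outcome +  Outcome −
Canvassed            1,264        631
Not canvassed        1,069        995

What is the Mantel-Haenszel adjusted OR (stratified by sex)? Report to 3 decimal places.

2.335

OR_MH = Σ(aᵢdᵢ/nᵢ) / Σ(bᵢcᵢ/nᵢ), where nᵢ is the stratum total.
Stratum 1 (Women): n = 2146; a·d/n = 612·492/2146 = 140.3094; b·c/n = 986·56/2146 = 25.7297
Stratum 2 (Men): n = 3959; a·d/n = 1264·995/3959 = 317.6762; b·c/n = 631·1069/3959 = 170.3812
OR_MH = (140.3094 + 317.6762) / (25.7297 + 170.3812) = 457.9856 / 196.1109 = 2.33534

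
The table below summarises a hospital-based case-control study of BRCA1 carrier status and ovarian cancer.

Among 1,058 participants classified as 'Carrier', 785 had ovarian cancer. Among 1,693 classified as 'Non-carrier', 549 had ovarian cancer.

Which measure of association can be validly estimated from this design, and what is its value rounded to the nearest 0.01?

From the description: a = 785, b = 273, c = 549, d = 1144.
This is a hospital-based case-control study: participants were sampled on outcome status, so risks in the source population cannot be estimated directly — relative risk is not valid here. The odds ratio is the appropriate measure.
OR = (a·d)/(b·c) = (785 × 1144) / (273 × 549) = 898040 / 149877 = 5.99185

5.99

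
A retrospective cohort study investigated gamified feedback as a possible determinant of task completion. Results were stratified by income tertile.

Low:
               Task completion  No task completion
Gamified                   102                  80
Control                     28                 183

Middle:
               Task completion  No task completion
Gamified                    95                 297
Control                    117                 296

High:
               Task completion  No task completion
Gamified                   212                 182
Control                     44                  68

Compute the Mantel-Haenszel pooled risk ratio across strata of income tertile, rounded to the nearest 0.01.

RR_MH = Σ(aᵢ·n₀ᵢ/nᵢ) / Σ(cᵢ·n₁ᵢ/nᵢ), with n₁ᵢ = aᵢ+bᵢ (exposed), n₀ᵢ = cᵢ+dᵢ (unexposed), nᵢ = n₁ᵢ+n₀ᵢ.
Stratum 1 (Low): n₁ = 182, n₀ = 211, n = 393; a·n₀/n = 102·211/393 = 54.7634; c·n₁/n = 28·182/393 = 12.9669
Stratum 2 (Middle): n₁ = 392, n₀ = 413, n = 805; a·n₀/n = 95·413/805 = 48.7391; c·n₁/n = 117·392/805 = 56.9739
Stratum 3 (High): n₁ = 394, n₀ = 112, n = 506; a·n₀/n = 212·112/506 = 46.9249; c·n₁/n = 44·394/506 = 34.2609
RR_MH = (54.7634 + 48.7391 + 46.9249) / (12.9669 + 56.9739 + 34.2609) = 150.4274 / 104.2017 = 1.44362

1.44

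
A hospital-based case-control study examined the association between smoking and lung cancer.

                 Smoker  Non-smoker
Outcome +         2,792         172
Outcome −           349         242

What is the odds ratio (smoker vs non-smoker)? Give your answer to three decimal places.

11.256

Reading the table with exposure as columns: a = 2792 (Smoker, case), b = 349 (Smoker, non-case), c = 172 (Non-smoker, case), d = 242.
OR = (a·d)/(b·c) = (2792 × 242) / (349 × 172) = 675664 / 60028 = 11.25581
The odds of lung cancer are about 11.26 times as high in the smoker group.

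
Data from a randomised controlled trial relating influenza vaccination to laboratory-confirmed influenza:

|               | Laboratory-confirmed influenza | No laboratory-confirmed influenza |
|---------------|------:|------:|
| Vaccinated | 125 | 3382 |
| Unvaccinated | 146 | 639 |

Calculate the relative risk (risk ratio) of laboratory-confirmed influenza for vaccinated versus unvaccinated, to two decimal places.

0.19

Cells: a = 125, b = 3382, c = 146, d = 639.
Risk in exposed = 125/3507 = 0.03564; risk in unexposed = 146/785 = 0.18599.
RR = 0.03564 / 0.18599 = 0.19164
The risk is 81% lower among the exposed than among the unexposed.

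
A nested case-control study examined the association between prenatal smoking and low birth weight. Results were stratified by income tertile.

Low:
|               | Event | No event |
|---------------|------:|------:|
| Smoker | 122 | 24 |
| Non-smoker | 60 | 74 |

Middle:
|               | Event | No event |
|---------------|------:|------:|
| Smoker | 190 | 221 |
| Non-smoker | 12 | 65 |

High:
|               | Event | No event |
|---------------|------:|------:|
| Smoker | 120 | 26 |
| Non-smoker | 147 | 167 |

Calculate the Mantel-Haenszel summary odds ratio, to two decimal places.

OR_MH = Σ(aᵢdᵢ/nᵢ) / Σ(bᵢcᵢ/nᵢ), where nᵢ is the stratum total.
Stratum 1 (Low): n = 280; a·d/n = 122·74/280 = 32.2429; b·c/n = 24·60/280 = 5.1429
Stratum 2 (Middle): n = 488; a·d/n = 190·65/488 = 25.3074; b·c/n = 221·12/488 = 5.4344
Stratum 3 (High): n = 460; a·d/n = 120·167/460 = 43.5652; b·c/n = 26·147/460 = 8.3087
OR_MH = (32.2429 + 25.3074 + 43.5652) / (5.1429 + 5.4344 + 8.3087) = 101.1155 / 18.8860 = 5.35400

5.35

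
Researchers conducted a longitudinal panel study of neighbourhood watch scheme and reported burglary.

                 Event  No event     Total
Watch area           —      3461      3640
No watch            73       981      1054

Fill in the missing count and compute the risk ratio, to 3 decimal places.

The missing cell is in the exposed row: 3640 − 3461 = 179.
So a = 179, b = 3461, c = 73, d = 981.
RR = [a/(a+b)] / [c/(c+d)] = (179/3640) / (73/1054) = 0.04918/0.06926 = 0.71002

0.710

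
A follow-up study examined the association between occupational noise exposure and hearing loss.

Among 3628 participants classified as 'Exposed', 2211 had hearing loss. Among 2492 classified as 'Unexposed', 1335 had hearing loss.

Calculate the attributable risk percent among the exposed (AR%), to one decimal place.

From the description: a = 2211, b = 1417, c = 1335, d = 1157.
Risk in exposed = 2211/3628 = 0.60943; risk in unexposed = 1335/2492 = 0.53571.
RR = 0.60943/0.53571 = 1.13760
AR% = (RR − 1)/RR × 100 = (1.13760 − 1)/1.13760 × 100 = 12.0954%

12.1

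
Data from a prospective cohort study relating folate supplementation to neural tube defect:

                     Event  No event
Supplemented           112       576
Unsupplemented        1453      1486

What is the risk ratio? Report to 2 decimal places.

Cells: a = 112, b = 576, c = 1453, d = 1486.
Risk in exposed = 112/688 = 0.16279; risk in unexposed = 1453/2939 = 0.49439.
RR = 0.16279 / 0.49439 = 0.32928
The risk is 67% lower among the exposed than among the unexposed.

0.33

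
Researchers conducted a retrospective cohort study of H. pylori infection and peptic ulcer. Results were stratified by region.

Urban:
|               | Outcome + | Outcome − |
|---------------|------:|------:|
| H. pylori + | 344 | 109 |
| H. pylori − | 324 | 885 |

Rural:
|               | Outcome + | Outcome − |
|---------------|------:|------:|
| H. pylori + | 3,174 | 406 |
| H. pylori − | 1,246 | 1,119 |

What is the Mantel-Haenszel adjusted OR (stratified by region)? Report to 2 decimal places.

OR_MH = Σ(aᵢdᵢ/nᵢ) / Σ(bᵢcᵢ/nᵢ), where nᵢ is the stratum total.
Stratum 1 (Urban): n = 1662; a·d/n = 344·885/1662 = 183.1769; b·c/n = 109·324/1662 = 21.2491
Stratum 2 (Rural): n = 5945; a·d/n = 3174·1119/5945 = 597.4274; b·c/n = 406·1246/5945 = 85.0927
OR_MH = (183.1769 + 597.4274) / (21.2491 + 85.0927) = 780.6043 / 106.3418 = 7.34052

7.34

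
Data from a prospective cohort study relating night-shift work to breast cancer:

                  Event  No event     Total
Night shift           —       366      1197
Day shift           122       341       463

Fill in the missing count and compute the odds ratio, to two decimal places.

6.35

The missing cell is in the exposed row: 1197 − 366 = 831.
So a = 831, b = 366, c = 122, d = 341.
OR = (a·d)/(b·c) = (831 × 341) / (366 × 122) = 283371 / 44652 = 6.34621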